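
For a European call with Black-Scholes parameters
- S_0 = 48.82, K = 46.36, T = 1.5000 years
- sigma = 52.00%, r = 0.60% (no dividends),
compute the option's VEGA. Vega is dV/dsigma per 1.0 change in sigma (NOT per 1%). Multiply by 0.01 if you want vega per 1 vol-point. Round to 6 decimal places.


d1 = 0.4137487241; d2 = -0.2231186090
phi(d1) = 0.3662157873; exp(-qT) = 1.0000000000; exp(-rT) = 0.9910403788
Vega = S * exp(-qT) * phi(d1) * sqrt(T) = 48.8200 * 1.0000000000 * 0.3662157873 * 1.2247448714 = 21.896791

Answer: Vega = 21.896791


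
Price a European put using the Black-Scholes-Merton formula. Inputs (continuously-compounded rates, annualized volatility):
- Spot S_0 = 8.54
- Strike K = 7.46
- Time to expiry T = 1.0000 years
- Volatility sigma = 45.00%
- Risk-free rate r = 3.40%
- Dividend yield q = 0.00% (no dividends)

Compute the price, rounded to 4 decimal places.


Answer: Price = 0.8333

Derivation:
d1 = (ln(S/K) + (r - q + 0.5*sigma^2) * T) / (sigma * sqrt(T)) = 0.60101243
d2 = d1 - sigma * sqrt(T) = 0.15101243
exp(-rT) = 0.96657150; exp(-qT) = 1.00000000
P = K * exp(-rT) * N(-d2) - S_0 * exp(-qT) * N(-d1)
N(-d1) = 0.27391585; N(-d2) = 0.43998296
P = 7.4600 * 0.96657150 * 0.43998296 - 8.5400 * 1.00000000 * 0.27391585 = 0.8333


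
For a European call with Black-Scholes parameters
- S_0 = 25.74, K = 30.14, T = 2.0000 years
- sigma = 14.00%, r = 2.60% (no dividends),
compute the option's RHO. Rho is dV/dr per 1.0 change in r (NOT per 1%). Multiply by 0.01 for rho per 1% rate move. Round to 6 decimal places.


d1 = -0.4354110567; d2 = -0.6334009555
phi(d1) = 0.3628629997; exp(-qT) = 1.0000000000; exp(-rT) = 0.9493288668
N(d2) = 0.2632359206
Rho = K*T*exp(-rT)*N(d2) = 30.1400 * 2.0000 * 0.9493288668 * 0.2632359206 = 15.063819

Answer: Rho = 15.063819


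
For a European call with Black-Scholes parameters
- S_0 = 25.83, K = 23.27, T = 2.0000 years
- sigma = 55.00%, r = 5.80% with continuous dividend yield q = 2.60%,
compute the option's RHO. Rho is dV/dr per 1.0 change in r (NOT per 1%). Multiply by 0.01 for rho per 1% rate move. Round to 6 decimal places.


Answer: Rho = 17.884399

Derivation:
d1 = 0.6053754954; d2 = -0.1724419639
phi(d1) = 0.3321467869; exp(-qT) = 0.9493288668; exp(-rT) = 0.8904752233
N(d2) = 0.4315450419
Rho = K*T*exp(-rT)*N(d2) = 23.2700 * 2.0000 * 0.8904752233 * 0.4315450419 = 17.884399


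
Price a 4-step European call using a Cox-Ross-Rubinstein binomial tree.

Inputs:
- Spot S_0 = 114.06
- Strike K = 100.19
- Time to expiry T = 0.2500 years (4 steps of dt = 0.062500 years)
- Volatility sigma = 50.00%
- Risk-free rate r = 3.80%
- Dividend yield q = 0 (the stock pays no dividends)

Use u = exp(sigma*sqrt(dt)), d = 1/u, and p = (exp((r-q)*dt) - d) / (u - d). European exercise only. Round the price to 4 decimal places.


Answer: Price = V(0,0) = 20.1501

Derivation:
dt = T/N = 0.062500
u = exp(sigma*sqrt(dt)) = 1.133148; d = 1/u = 0.882497
p = (exp((r-q)*dt) - d) / (u - d) = 0.478277
Discount per step: exp(-r*dt) = 0.997628
Stock lattice S(k, i) with i counting down-moves:
  k=0: S(0,0) = 114.0600
  k=1: S(1,0) = 129.2469; S(1,1) = 100.6576
  k=2: S(2,0) = 146.4559; S(2,1) = 114.0600; S(2,2) = 88.8300
  k=3: S(3,0) = 165.9563; S(3,1) = 129.2469; S(3,2) = 100.6576; S(3,3) = 78.3922
  k=4: S(4,0) = 188.0531; S(4,1) = 146.4559; S(4,2) = 114.0600; S(4,3) = 88.8300; S(4,4) = 69.1809
Terminal payoffs V(N, i) = max(S_T - K, 0):
  V(4,0) = 87.863148; V(4,1) = 46.265939; V(4,2) = 13.870000; V(4,3) = 0.000000; V(4,4) = 0.000000
Backward induction: V(k, i) = exp(-r*dt) * [p * V(k+1, i) + (1-p) * V(k+1, i+1)].
  V(3,0) = exp(-r*dt) * [p*87.863148 + (1-p)*46.265939] = 66.003990
  V(3,1) = exp(-r*dt) * [p*46.265939 + (1-p)*13.870000] = 29.294581
  V(3,2) = exp(-r*dt) * [p*13.870000 + (1-p)*0.000000] = 6.617968
  V(3,3) = exp(-r*dt) * [p*0.000000 + (1-p)*0.000000] = 0.000000
  V(2,0) = exp(-r*dt) * [p*66.003990 + (1-p)*29.294581] = 46.740713
  V(2,1) = exp(-r*dt) * [p*29.294581 + (1-p)*6.617968] = 17.422248
  V(2,2) = exp(-r*dt) * [p*6.617968 + (1-p)*0.000000] = 3.157715
  V(1,0) = exp(-r*dt) * [p*46.740713 + (1-p)*17.422248] = 31.370009
  V(1,1) = exp(-r*dt) * [p*17.422248 + (1-p)*3.157715] = 9.956441
  V(0,0) = exp(-r*dt) * [p*31.370009 + (1-p)*9.956441] = 20.150149


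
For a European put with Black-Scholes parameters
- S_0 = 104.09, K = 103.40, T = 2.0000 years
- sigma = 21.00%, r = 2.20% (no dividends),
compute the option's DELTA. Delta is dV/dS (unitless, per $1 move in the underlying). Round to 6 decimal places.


d1 = 0.3190430356; d2 = 0.0220581875
phi(d1) = 0.3791464403; exp(-qT) = 1.0000000000; exp(-rT) = 0.9569539575
N(-d1) = 0.3748469395
Delta = -exp(-qT) * N(-d1) = -1.0000000000 * 0.3748469395 = -0.374847

Answer: Delta = -0.374847


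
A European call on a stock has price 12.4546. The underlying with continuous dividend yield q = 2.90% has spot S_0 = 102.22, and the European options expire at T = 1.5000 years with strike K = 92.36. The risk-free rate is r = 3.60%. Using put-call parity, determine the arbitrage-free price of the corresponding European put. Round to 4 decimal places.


Answer: Put price = 2.0907

Derivation:
Put-call parity: C - P = S_0 * exp(-qT) - K * exp(-rT).
S_0 * exp(-qT) = 102.2200 * 0.95743255 = 97.86875568
K * exp(-rT) = 92.3600 * 0.94743211 = 87.50482936
P = C - S*exp(-qT) + K*exp(-rT)
P = 12.4546 - 97.86875568 + 87.50482936 = 2.0907


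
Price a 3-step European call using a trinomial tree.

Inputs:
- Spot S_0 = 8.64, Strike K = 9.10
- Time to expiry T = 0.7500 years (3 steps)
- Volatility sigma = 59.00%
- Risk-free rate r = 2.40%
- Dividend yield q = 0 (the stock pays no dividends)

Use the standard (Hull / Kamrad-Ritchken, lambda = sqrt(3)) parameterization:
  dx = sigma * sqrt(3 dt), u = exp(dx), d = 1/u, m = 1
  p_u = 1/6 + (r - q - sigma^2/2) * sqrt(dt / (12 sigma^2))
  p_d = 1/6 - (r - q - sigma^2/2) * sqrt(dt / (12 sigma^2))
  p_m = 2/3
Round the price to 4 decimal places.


Answer: Price = V(0,0) = 1.5171

Derivation:
dt = T/N = 0.250000; dx = sigma*sqrt(3*dt) = 0.510955
u = exp(dx) = 1.666882; d = 1/u = 0.599922
p_u = 0.129958, p_m = 0.666667, p_d = 0.203375
Discount per step: exp(-r*dt) = 0.994018
Stock lattice S(k, j) with j the centered position index:
  k=0: S(0,+0) = 8.6400
  k=1: S(1,-1) = 5.1833; S(1,+0) = 8.6400; S(1,+1) = 14.4019
  k=2: S(2,-2) = 3.1096; S(2,-1) = 5.1833; S(2,+0) = 8.6400; S(2,+1) = 14.4019; S(2,+2) = 24.0062
  k=3: S(3,-3) = 1.8655; S(3,-2) = 3.1096; S(3,-1) = 5.1833; S(3,+0) = 8.6400; S(3,+1) = 14.4019; S(3,+2) = 24.0062; S(3,+3) = 40.0155
Terminal payoffs V(N, j) = max(S_T - K, 0):
  V(3,-3) = 0.000000; V(3,-2) = 0.000000; V(3,-1) = 0.000000; V(3,+0) = 0.000000; V(3,+1) = 5.301863; V(3,+2) = 14.906210; V(3,+3) = 30.915527
Backward induction: V(k, j) = exp(-r*dt) * [p_u * V(k+1, j+1) + p_m * V(k+1, j) + p_d * V(k+1, j-1)]
  V(2,-2) = exp(-r*dt) * [p_u*0.000000 + p_m*0.000000 + p_d*0.000000] = 0.000000
  V(2,-1) = exp(-r*dt) * [p_u*0.000000 + p_m*0.000000 + p_d*0.000000] = 0.000000
  V(2,+0) = exp(-r*dt) * [p_u*5.301863 + p_m*0.000000 + p_d*0.000000] = 0.684900
  V(2,+1) = exp(-r*dt) * [p_u*14.906210 + p_m*5.301863 + p_d*0.000000] = 5.439031
  V(2,+2) = exp(-r*dt) * [p_u*30.915527 + p_m*14.906210 + p_d*5.301863] = 14.943542
  V(1,-1) = exp(-r*dt) * [p_u*0.684900 + p_m*0.000000 + p_d*0.000000] = 0.088476
  V(1,+0) = exp(-r*dt) * [p_u*5.439031 + p_m*0.684900 + p_d*0.000000] = 1.156488
  V(1,+1) = exp(-r*dt) * [p_u*14.943542 + p_m*5.439031 + p_d*0.684900] = 5.673210
  V(0,+0) = exp(-r*dt) * [p_u*5.673210 + p_m*1.156488 + p_d*0.088476] = 1.517137


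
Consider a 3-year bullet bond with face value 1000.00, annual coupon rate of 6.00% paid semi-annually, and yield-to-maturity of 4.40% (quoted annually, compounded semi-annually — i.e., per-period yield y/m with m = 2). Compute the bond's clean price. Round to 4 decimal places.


Coupon per period c = face * coupon_rate / m = 30.000000
Periods per year m = 2; per-period yield y/m = 0.022000
Number of cashflows N = 6
Cashflows (t years, CF_t, discount factor 1/(1+y/m)^(m*t), PV):
  t = 0.5000: CF_t = 30.000000, DF = 0.978474, PV = 29.354207
  t = 1.0000: CF_t = 30.000000, DF = 0.957411, PV = 28.722316
  t = 1.5000: CF_t = 30.000000, DF = 0.936801, PV = 28.104028
  t = 2.0000: CF_t = 30.000000, DF = 0.916635, PV = 27.499049
  t = 2.5000: CF_t = 30.000000, DF = 0.896903, PV = 26.907093
  t = 3.0000: CF_t = 1030.000000, DF = 0.877596, PV = 903.923859
Price P = sum_t PV_t = 1044.510553

Answer: Price = 1044.5106


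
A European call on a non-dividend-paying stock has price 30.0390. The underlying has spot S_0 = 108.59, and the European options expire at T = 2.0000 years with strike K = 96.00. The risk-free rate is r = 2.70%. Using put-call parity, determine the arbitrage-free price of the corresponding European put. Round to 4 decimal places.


Answer: Put price = 12.4025

Derivation:
Put-call parity: C - P = S_0 * exp(-qT) - K * exp(-rT).
S_0 * exp(-qT) = 108.5900 * 1.00000000 = 108.59000000
K * exp(-rT) = 96.0000 * 0.94743211 = 90.95348222
P = C - S*exp(-qT) + K*exp(-rT)
P = 30.0390 - 108.59000000 + 90.95348222 = 12.4025


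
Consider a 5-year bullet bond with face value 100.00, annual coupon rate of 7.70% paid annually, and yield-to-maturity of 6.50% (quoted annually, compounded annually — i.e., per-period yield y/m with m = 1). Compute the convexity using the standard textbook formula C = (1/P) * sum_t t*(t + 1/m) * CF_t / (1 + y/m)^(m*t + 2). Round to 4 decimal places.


Answer: Convexity = 21.9152

Derivation:
Coupon per period c = face * coupon_rate / m = 7.700000
Periods per year m = 1; per-period yield y/m = 0.065000
Number of cashflows N = 5
Cashflows (t years, CF_t, discount factor 1/(1+y/m)^(m*t), PV):
  t = 1.0000: CF_t = 7.700000, DF = 0.938967, PV = 7.230047
  t = 2.0000: CF_t = 7.700000, DF = 0.881659, PV = 6.788776
  t = 3.0000: CF_t = 7.700000, DF = 0.827849, PV = 6.374438
  t = 4.0000: CF_t = 7.700000, DF = 0.777323, PV = 5.985388
  t = 5.0000: CF_t = 107.700000, DF = 0.729881, PV = 78.608166
Price P = sum_t PV_t = 104.986815
Convexity numerator sum_t t*(t + 1/m) * CF_t / (1+y/m)^(m*t + 2):
  t = 1.0000: term = 12.748876
  t = 2.0000: term = 35.912327
  t = 3.0000: term = 67.440989
  t = 4.0000: term = 105.541454
  t = 5.0000: term = 2079.168580
Convexity = (1/P) * sum = 2300.812227 / 104.986815 = 21.915249


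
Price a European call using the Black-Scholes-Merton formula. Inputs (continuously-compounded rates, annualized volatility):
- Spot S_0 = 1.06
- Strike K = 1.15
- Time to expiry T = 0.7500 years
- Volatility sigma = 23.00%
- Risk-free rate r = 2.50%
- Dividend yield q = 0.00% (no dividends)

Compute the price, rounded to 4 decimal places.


d1 = (ln(S/K) + (r - q + 0.5*sigma^2) * T) / (sigma * sqrt(T)) = -0.21540454
d2 = d1 - sigma * sqrt(T) = -0.41459038
exp(-rT) = 0.98142469; exp(-qT) = 1.00000000
C = S_0 * exp(-qT) * N(d1) - K * exp(-rT) * N(d2)
N(d1) = 0.41472597; N(d2) = 0.33922090
C = 1.0600 * 1.00000000 * 0.41472597 - 1.1500 * 0.98142469 * 0.33922090 = 0.0568

Answer: Price = 0.0568


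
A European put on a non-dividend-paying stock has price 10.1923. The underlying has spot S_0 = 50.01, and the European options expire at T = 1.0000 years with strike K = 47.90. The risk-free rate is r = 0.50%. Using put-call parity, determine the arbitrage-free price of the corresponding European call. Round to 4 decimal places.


Put-call parity: C - P = S_0 * exp(-qT) - K * exp(-rT).
S_0 * exp(-qT) = 50.0100 * 1.00000000 = 50.01000000
K * exp(-rT) = 47.9000 * 0.99501248 = 47.66109775
C = P + S*exp(-qT) - K*exp(-rT)
C = 10.1923 + 50.01000000 - 47.66109775 = 12.5412

Answer: Call price = 12.5412


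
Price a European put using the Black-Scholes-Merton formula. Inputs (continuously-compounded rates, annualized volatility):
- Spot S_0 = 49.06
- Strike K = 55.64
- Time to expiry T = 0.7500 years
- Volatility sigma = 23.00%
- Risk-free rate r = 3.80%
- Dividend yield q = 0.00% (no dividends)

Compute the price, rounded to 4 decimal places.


d1 = (ln(S/K) + (r - q + 0.5*sigma^2) * T) / (sigma * sqrt(T)) = -0.38918844
d2 = d1 - sigma * sqrt(T) = -0.58837429
exp(-rT) = 0.97190229; exp(-qT) = 1.00000000
P = K * exp(-rT) * N(-d2) - S_0 * exp(-qT) * N(-d1)
N(-d1) = 0.65143162; N(-d2) = 0.72185945
P = 55.6400 * 0.97190229 * 0.72185945 - 49.0600 * 1.00000000 * 0.65143162 = 7.0765

Answer: Price = 7.0765


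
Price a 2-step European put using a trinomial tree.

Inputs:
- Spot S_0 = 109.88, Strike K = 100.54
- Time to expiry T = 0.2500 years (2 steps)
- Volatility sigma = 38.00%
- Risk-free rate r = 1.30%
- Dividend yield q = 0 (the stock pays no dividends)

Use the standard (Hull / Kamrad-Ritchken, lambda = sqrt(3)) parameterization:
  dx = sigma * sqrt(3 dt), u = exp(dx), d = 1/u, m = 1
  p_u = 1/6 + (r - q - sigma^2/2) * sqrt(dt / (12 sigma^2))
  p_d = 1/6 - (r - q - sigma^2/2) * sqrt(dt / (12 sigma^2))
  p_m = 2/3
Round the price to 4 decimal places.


dt = T/N = 0.125000; dx = sigma*sqrt(3*dt) = 0.232702
u = exp(dx) = 1.262005; d = 1/u = 0.792390
p_u = 0.150766, p_m = 0.666667, p_d = 0.182567
Discount per step: exp(-r*dt) = 0.998376
Stock lattice S(k, j) with j the centered position index:
  k=0: S(0,+0) = 109.8800
  k=1: S(1,-1) = 87.0678; S(1,+0) = 109.8800; S(1,+1) = 138.6691
  k=2: S(2,-2) = 68.9917; S(2,-1) = 87.0678; S(2,+0) = 109.8800; S(2,+1) = 138.6691; S(2,+2) = 175.0010
Terminal payoffs V(N, j) = max(K - S_T, 0):
  V(2,-2) = 31.548327; V(2,-1) = 13.472182; V(2,+0) = 0.000000; V(2,+1) = 0.000000; V(2,+2) = 0.000000
Backward induction: V(k, j) = exp(-r*dt) * [p_u * V(k+1, j+1) + p_m * V(k+1, j) + p_d * V(k+1, j-1)]
  V(1,-1) = exp(-r*dt) * [p_u*0.000000 + p_m*13.472182 + p_d*31.548327] = 14.717199
  V(1,+0) = exp(-r*dt) * [p_u*0.000000 + p_m*0.000000 + p_d*13.472182] = 2.455580
  V(1,+1) = exp(-r*dt) * [p_u*0.000000 + p_m*0.000000 + p_d*0.000000] = 0.000000
  V(0,+0) = exp(-r*dt) * [p_u*0.000000 + p_m*2.455580 + p_d*14.717199] = 4.316906

Answer: Price = V(0,0) = 4.3169


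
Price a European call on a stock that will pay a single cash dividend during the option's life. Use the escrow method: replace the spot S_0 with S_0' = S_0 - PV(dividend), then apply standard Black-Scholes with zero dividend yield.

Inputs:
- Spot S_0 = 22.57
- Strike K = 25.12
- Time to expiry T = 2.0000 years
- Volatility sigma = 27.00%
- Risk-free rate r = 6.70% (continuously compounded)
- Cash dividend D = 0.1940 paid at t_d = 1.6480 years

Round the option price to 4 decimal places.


Answer: Price = 3.5762

Derivation:
PV(D) = D * exp(-r * t_d) = 0.1940 * 0.89546155 = 0.17371954
S_0' = S_0 - PV(D) = 22.5700 - 0.17371954 = 22.39628046
d1 = (ln(S_0'/K) + (r + sigma^2/2)*T) / (sigma*sqrt(T)) = 0.24128199
d2 = d1 - sigma*sqrt(T) = -0.14055567
exp(-rT) = 0.87459006
N(d1) = 0.59533172; N(d2) = 0.44411049
C = S_0' * N(d1) - K * exp(-rT) * N(d2) = 22.39628046 * 0.59533172 - 25.1200 * 0.87459006 * 0.44411049 = 3.5762


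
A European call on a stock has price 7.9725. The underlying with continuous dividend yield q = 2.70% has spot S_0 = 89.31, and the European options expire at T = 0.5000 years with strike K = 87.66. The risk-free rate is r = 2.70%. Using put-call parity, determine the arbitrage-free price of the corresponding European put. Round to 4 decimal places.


Answer: Put price = 6.3446

Derivation:
Put-call parity: C - P = S_0 * exp(-qT) - K * exp(-rT).
S_0 * exp(-qT) = 89.3100 * 0.98659072 = 88.11241687
K * exp(-rT) = 87.6600 * 0.98659072 = 86.48454219
P = C - S*exp(-qT) + K*exp(-rT)
P = 7.9725 - 88.11241687 + 86.48454219 = 6.3446


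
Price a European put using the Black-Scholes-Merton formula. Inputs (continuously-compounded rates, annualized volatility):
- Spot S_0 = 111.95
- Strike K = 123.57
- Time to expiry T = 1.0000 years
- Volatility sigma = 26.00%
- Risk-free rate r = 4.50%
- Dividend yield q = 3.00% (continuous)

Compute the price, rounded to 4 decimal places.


Answer: Price = 17.0731

Derivation:
d1 = (ln(S/K) + (r - q + 0.5*sigma^2) * T) / (sigma * sqrt(T)) = -0.19213636
d2 = d1 - sigma * sqrt(T) = -0.45213636
exp(-rT) = 0.95599748; exp(-qT) = 0.97044553
P = K * exp(-rT) * N(-d2) - S_0 * exp(-qT) * N(-d1)
N(-d1) = 0.57618230; N(-d2) = 0.67441463
P = 123.5700 * 0.95599748 * 0.67441463 - 111.9500 * 0.97044553 * 0.57618230 = 17.0731


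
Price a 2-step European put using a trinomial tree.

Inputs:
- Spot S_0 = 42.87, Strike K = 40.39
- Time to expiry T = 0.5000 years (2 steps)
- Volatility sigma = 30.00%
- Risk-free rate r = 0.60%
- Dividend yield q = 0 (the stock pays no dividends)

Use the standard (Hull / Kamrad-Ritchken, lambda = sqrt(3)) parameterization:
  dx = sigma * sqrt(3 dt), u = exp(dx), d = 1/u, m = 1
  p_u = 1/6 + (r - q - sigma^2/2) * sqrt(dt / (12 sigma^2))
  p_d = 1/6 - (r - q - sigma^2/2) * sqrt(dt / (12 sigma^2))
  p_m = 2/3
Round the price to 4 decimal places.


Answer: Price = V(0,0) = 2.3171

Derivation:
dt = T/N = 0.250000; dx = sigma*sqrt(3*dt) = 0.259808
u = exp(dx) = 1.296681; d = 1/u = 0.771200
p_u = 0.147903, p_m = 0.666667, p_d = 0.185431
Discount per step: exp(-r*dt) = 0.998501
Stock lattice S(k, j) with j the centered position index:
  k=0: S(0,+0) = 42.8700
  k=1: S(1,-1) = 33.0613; S(1,+0) = 42.8700; S(1,+1) = 55.5887
  k=2: S(2,-2) = 25.4969; S(2,-1) = 33.0613; S(2,+0) = 42.8700; S(2,+1) = 55.5887; S(2,+2) = 72.0808
Terminal payoffs V(N, j) = max(K - S_T, 0):
  V(2,-2) = 14.893096; V(2,-1) = 7.328659; V(2,+0) = 0.000000; V(2,+1) = 0.000000; V(2,+2) = 0.000000
Backward induction: V(k, j) = exp(-r*dt) * [p_u * V(k+1, j+1) + p_m * V(k+1, j) + p_d * V(k+1, j-1)]
  V(1,-1) = exp(-r*dt) * [p_u*0.000000 + p_m*7.328659 + p_d*14.893096] = 7.635945
  V(1,+0) = exp(-r*dt) * [p_u*0.000000 + p_m*0.000000 + p_d*7.328659] = 1.356920
  V(1,+1) = exp(-r*dt) * [p_u*0.000000 + p_m*0.000000 + p_d*0.000000] = 0.000000
  V(0,+0) = exp(-r*dt) * [p_u*0.000000 + p_m*1.356920 + p_d*7.635945] = 2.317073


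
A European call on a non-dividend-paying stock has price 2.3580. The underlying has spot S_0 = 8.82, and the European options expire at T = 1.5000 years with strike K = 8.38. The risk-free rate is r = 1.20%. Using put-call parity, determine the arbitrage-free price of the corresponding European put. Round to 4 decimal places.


Put-call parity: C - P = S_0 * exp(-qT) - K * exp(-rT).
S_0 * exp(-qT) = 8.8200 * 1.00000000 = 8.82000000
K * exp(-rT) = 8.3800 * 0.98216103 = 8.23050945
P = C - S*exp(-qT) + K*exp(-rT)
P = 2.3580 - 8.82000000 + 8.23050945 = 1.7685

Answer: Put price = 1.7685


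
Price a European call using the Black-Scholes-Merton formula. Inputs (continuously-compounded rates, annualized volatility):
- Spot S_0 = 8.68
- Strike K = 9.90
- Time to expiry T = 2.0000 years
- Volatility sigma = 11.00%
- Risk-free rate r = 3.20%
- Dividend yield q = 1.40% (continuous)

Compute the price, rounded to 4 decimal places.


Answer: Price = 0.2267

Derivation:
d1 = (ln(S/K) + (r - q + 0.5*sigma^2) * T) / (sigma * sqrt(T)) = -0.53620054
d2 = d1 - sigma * sqrt(T) = -0.69176403
exp(-rT) = 0.93800500; exp(-qT) = 0.97238837
C = S_0 * exp(-qT) * N(d1) - K * exp(-rT) * N(d2)
N(d1) = 0.29590998; N(d2) = 0.24454276
C = 8.6800 * 0.97238837 * 0.29590998 - 9.9000 * 0.93800500 * 0.24454276 = 0.2267


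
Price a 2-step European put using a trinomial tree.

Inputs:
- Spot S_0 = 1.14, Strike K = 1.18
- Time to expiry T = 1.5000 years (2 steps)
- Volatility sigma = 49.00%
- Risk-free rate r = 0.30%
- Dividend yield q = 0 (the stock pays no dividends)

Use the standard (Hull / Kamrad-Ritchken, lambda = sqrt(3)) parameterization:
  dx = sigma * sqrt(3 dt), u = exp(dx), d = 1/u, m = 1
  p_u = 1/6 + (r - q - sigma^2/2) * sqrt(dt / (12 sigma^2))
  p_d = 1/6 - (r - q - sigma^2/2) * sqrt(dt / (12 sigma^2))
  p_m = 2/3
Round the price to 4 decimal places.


dt = T/N = 0.750000; dx = sigma*sqrt(3*dt) = 0.735000
u = exp(dx) = 2.085482; d = 1/u = 0.479505
p_u = 0.106947, p_m = 0.666667, p_d = 0.226386
Discount per step: exp(-r*dt) = 0.997753
Stock lattice S(k, j) with j the centered position index:
  k=0: S(0,+0) = 1.1400
  k=1: S(1,-1) = 0.5466; S(1,+0) = 1.1400; S(1,+1) = 2.3774
  k=2: S(2,-2) = 0.2621; S(2,-1) = 0.5466; S(2,+0) = 1.1400; S(2,+1) = 2.3774; S(2,+2) = 4.9581
Terminal payoffs V(N, j) = max(K - S_T, 0):
  V(2,-2) = 0.917885; V(2,-1) = 0.633364; V(2,+0) = 0.040000; V(2,+1) = 0.000000; V(2,+2) = 0.000000
Backward induction: V(k, j) = exp(-r*dt) * [p_u * V(k+1, j+1) + p_m * V(k+1, j) + p_d * V(k+1, j-1)]
  V(1,-1) = exp(-r*dt) * [p_u*0.040000 + p_m*0.633364 + p_d*0.917885] = 0.632891
  V(1,+0) = exp(-r*dt) * [p_u*0.000000 + p_m*0.040000 + p_d*0.633364] = 0.169669
  V(1,+1) = exp(-r*dt) * [p_u*0.000000 + p_m*0.000000 + p_d*0.040000] = 0.009035
  V(0,+0) = exp(-r*dt) * [p_u*0.009035 + p_m*0.169669 + p_d*0.632891] = 0.256778

Answer: Price = V(0,0) = 0.2568


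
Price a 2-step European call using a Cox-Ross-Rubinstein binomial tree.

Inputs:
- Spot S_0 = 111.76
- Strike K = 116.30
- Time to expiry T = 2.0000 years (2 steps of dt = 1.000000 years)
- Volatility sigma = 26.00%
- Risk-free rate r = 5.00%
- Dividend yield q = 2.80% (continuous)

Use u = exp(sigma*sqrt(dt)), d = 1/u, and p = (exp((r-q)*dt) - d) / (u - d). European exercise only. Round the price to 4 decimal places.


Answer: Price = V(0,0) = 14.7989

Derivation:
dt = T/N = 1.000000
u = exp(sigma*sqrt(dt)) = 1.296930; d = 1/u = 0.771052
p = (exp((r-q)*dt) - d) / (u - d) = 0.477662
Discount per step: exp(-r*dt) = 0.951229
Stock lattice S(k, i) with i counting down-moves:
  k=0: S(0,0) = 111.7600
  k=1: S(1,0) = 144.9449; S(1,1) = 86.1727
  k=2: S(2,0) = 187.9834; S(2,1) = 111.7600; S(2,2) = 66.4436
Terminal payoffs V(N, i) = max(S_T - K, 0):
  V(2,0) = 71.683410; V(2,1) = 0.000000; V(2,2) = 0.000000
Backward induction: V(k, i) = exp(-r*dt) * [p * V(k+1, i) + (1-p) * V(k+1, i+1)].
  V(1,0) = exp(-r*dt) * [p*71.683410 + (1-p)*0.000000] = 32.570518
  V(1,1) = exp(-r*dt) * [p*0.000000 + (1-p)*0.000000] = 0.000000
  V(0,0) = exp(-r*dt) * [p*32.570518 + (1-p)*0.000000] = 14.798942


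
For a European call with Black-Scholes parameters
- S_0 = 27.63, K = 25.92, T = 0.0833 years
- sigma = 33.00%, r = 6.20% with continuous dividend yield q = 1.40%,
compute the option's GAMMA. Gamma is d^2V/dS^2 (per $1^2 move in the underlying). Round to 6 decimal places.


d1 = 0.7603791335; d2 = 0.6651353935
phi(d1) = 0.2987862792; exp(-qT) = 0.9988344797; exp(-rT) = 0.9948487136
Gamma = exp(-qT) * phi(d1) / (S * sigma * sqrt(T)) = 0.9988344797 * 0.2987862792 / (27.6300 * 0.3300 * 0.2886173938) = 0.113406

Answer: Gamma = 0.113406


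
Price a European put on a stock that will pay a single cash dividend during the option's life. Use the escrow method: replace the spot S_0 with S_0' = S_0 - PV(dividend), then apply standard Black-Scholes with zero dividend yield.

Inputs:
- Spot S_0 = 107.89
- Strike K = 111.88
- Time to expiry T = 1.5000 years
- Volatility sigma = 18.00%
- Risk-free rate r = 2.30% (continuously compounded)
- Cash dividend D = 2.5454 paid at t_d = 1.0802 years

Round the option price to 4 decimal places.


PV(D) = D * exp(-r * t_d) = 2.5454 * 0.97546149 = 2.48293967
S_0' = S_0 - PV(D) = 107.8900 - 2.48293967 = 105.40706033
d1 = (ln(S_0'/K) + (r + sigma^2/2)*T) / (sigma*sqrt(T)) = -0.00361639
d2 = d1 - sigma*sqrt(T) = -0.22407047
exp(-rT) = 0.96608834
N(-d1) = 0.50144273; N(-d2) = 0.58864876
P = K * exp(-rT) * N(-d2) - S_0' * N(-d1) = 111.8800 * 0.96608834 * 0.58864876 - 105.40706033 * 0.50144273 = 10.7691

Answer: Price = 10.7691


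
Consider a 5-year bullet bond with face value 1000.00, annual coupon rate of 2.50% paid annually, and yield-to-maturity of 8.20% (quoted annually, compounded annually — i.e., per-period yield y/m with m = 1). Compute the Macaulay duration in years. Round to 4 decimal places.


Coupon per period c = face * coupon_rate / m = 25.000000
Periods per year m = 1; per-period yield y/m = 0.082000
Number of cashflows N = 5
Cashflows (t years, CF_t, discount factor 1/(1+y/m)^(m*t), PV):
  t = 1.0000: CF_t = 25.000000, DF = 0.924214, PV = 23.105360
  t = 2.0000: CF_t = 25.000000, DF = 0.854172, PV = 21.354307
  t = 3.0000: CF_t = 25.000000, DF = 0.789438, PV = 19.735959
  t = 4.0000: CF_t = 25.000000, DF = 0.729610, PV = 18.240258
  t = 5.0000: CF_t = 1025.000000, DF = 0.674316, PV = 691.174268
Price P = sum_t PV_t = 773.610152
Macaulay numerator sum_t t * PV_t:
  t * PV_t at t = 1.0000: 23.105360
  t * PV_t at t = 2.0000: 42.708614
  t * PV_t at t = 3.0000: 59.207876
  t * PV_t at t = 4.0000: 72.961030
  t * PV_t at t = 5.0000: 3455.871342
Macaulay duration D = (sum_t t * PV_t) / P = 3653.854223 / 773.610152 = 4.723121

Answer: Macaulay duration = 4.7231 years


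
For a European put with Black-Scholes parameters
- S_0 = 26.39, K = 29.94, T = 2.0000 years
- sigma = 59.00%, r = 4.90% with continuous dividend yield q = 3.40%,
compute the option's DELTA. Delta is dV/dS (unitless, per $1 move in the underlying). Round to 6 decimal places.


Answer: Delta = -0.356298

Derivation:
d1 = 0.3018863823; d2 = -0.5324996195
phi(d1) = 0.3811713654; exp(-qT) = 0.9342604736; exp(-rT) = 0.9066489038
N(-d1) = 0.3813693385
Delta = -exp(-qT) * N(-d1) = -0.9342604736 * 0.3813693385 = -0.356298


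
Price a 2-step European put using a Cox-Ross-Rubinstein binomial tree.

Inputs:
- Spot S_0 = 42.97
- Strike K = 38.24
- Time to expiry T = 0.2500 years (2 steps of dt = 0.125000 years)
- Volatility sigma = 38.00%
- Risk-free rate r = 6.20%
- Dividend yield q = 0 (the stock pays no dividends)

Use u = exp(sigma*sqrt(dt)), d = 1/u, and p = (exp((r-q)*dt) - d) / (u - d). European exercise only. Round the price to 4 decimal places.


Answer: Price = V(0,0) = 1.3529

Derivation:
dt = T/N = 0.125000
u = exp(sigma*sqrt(dt)) = 1.143793; d = 1/u = 0.874284
p = (exp((r-q)*dt) - d) / (u - d) = 0.495331
Discount per step: exp(-r*dt) = 0.992280
Stock lattice S(k, i) with i counting down-moves:
  k=0: S(0,0) = 42.9700
  k=1: S(1,0) = 49.1488; S(1,1) = 37.5680
  k=2: S(2,0) = 56.2161; S(2,1) = 42.9700; S(2,2) = 32.8451
Terminal payoffs V(N, i) = max(K - S_T, 0):
  V(2,0) = 0.000000; V(2,1) = 0.000000; V(2,2) = 5.394931
Backward induction: V(k, i) = exp(-r*dt) * [p * V(k+1, i) + (1-p) * V(k+1, i+1)].
  V(1,0) = exp(-r*dt) * [p*0.000000 + (1-p)*0.000000] = 0.000000
  V(1,1) = exp(-r*dt) * [p*0.000000 + (1-p)*5.394931] = 2.701638
  V(0,0) = exp(-r*dt) * [p*0.000000 + (1-p)*2.701638] = 1.352909


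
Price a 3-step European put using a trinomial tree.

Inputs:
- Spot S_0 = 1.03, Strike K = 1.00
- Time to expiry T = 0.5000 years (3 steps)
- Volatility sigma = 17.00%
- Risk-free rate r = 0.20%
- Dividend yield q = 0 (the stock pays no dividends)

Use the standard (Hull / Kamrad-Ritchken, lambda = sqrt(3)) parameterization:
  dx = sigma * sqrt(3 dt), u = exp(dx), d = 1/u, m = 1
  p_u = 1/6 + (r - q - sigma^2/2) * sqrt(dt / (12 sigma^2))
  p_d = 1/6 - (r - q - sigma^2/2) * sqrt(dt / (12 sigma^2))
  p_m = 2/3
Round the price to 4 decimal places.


dt = T/N = 0.166667; dx = sigma*sqrt(3*dt) = 0.120208
u = exp(dx) = 1.127732; d = 1/u = 0.886736
p_u = 0.158036, p_m = 0.666667, p_d = 0.175298
Discount per step: exp(-r*dt) = 0.999667
Stock lattice S(k, j) with j the centered position index:
  k=0: S(0,+0) = 1.0300
  k=1: S(1,-1) = 0.9133; S(1,+0) = 1.0300; S(1,+1) = 1.1616
  k=2: S(2,-2) = 0.8099; S(2,-1) = 0.9133; S(2,+0) = 1.0300; S(2,+1) = 1.1616; S(2,+2) = 1.3099
  k=3: S(3,-3) = 0.7182; S(3,-2) = 0.8099; S(3,-1) = 0.9133; S(3,+0) = 1.0300; S(3,+1) = 1.1616; S(3,+2) = 1.3099; S(3,+3) = 1.4773
Terminal payoffs V(N, j) = max(K - S_T, 0):
  V(3,-3) = 0.281842; V(3,-2) = 0.190111; V(3,-1) = 0.086662; V(3,+0) = 0.000000; V(3,+1) = 0.000000; V(3,+2) = 0.000000; V(3,+3) = 0.000000
Backward induction: V(k, j) = exp(-r*dt) * [p_u * V(k+1, j+1) + p_m * V(k+1, j) + p_d * V(k+1, j-1)]
  V(2,-2) = exp(-r*dt) * [p_u*0.086662 + p_m*0.190111 + p_d*0.281842] = 0.189779
  V(2,-1) = exp(-r*dt) * [p_u*0.000000 + p_m*0.086662 + p_d*0.190111] = 0.091070
  V(2,+0) = exp(-r*dt) * [p_u*0.000000 + p_m*0.000000 + p_d*0.086662] = 0.015187
  V(2,+1) = exp(-r*dt) * [p_u*0.000000 + p_m*0.000000 + p_d*0.000000] = 0.000000
  V(2,+2) = exp(-r*dt) * [p_u*0.000000 + p_m*0.000000 + p_d*0.000000] = 0.000000
  V(1,-1) = exp(-r*dt) * [p_u*0.015187 + p_m*0.091070 + p_d*0.189779] = 0.096349
  V(1,+0) = exp(-r*dt) * [p_u*0.000000 + p_m*0.015187 + p_d*0.091070] = 0.026080
  V(1,+1) = exp(-r*dt) * [p_u*0.000000 + p_m*0.000000 + p_d*0.015187] = 0.002661
  V(0,+0) = exp(-r*dt) * [p_u*0.002661 + p_m*0.026080 + p_d*0.096349] = 0.034686

Answer: Price = V(0,0) = 0.0347


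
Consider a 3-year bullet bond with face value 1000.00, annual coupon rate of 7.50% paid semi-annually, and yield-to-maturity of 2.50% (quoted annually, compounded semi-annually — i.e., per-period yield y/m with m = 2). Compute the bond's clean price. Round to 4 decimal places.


Coupon per period c = face * coupon_rate / m = 37.500000
Periods per year m = 2; per-period yield y/m = 0.012500
Number of cashflows N = 6
Cashflows (t years, CF_t, discount factor 1/(1+y/m)^(m*t), PV):
  t = 0.5000: CF_t = 37.500000, DF = 0.987654, PV = 37.037037
  t = 1.0000: CF_t = 37.500000, DF = 0.975461, PV = 36.579790
  t = 1.5000: CF_t = 37.500000, DF = 0.963418, PV = 36.128187
  t = 2.0000: CF_t = 37.500000, DF = 0.951524, PV = 35.682160
  t = 2.5000: CF_t = 37.500000, DF = 0.939777, PV = 35.241640
  t = 3.0000: CF_t = 1037.500000, DF = 0.928175, PV = 962.981434
Price P = sum_t PV_t = 1143.650248

Answer: Price = 1143.6502


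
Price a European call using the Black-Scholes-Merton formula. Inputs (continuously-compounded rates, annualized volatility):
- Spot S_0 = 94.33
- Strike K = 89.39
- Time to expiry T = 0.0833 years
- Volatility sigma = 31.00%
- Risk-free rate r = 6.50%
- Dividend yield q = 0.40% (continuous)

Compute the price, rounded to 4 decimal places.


Answer: Price = 6.6466

Derivation:
d1 = (ln(S/K) + (r - q + 0.5*sigma^2) * T) / (sigma * sqrt(T)) = 0.70273097
d2 = d1 - sigma * sqrt(T) = 0.61325958
exp(-rT) = 0.99460013; exp(-qT) = 0.99966686
C = S_0 * exp(-qT) * N(d1) - K * exp(-rT) * N(d2)
N(d1) = 0.75888829; N(d2) = 0.73014764
C = 94.3300 * 0.99966686 * 0.75888829 - 89.3900 * 0.99460013 * 0.73014764 = 6.6466


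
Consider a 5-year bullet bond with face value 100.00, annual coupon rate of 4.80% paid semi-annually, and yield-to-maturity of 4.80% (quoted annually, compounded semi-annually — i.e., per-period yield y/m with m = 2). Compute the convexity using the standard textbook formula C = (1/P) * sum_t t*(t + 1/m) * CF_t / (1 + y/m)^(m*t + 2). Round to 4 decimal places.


Answer: Convexity = 22.7863

Derivation:
Coupon per period c = face * coupon_rate / m = 2.400000
Periods per year m = 2; per-period yield y/m = 0.024000
Number of cashflows N = 10
Cashflows (t years, CF_t, discount factor 1/(1+y/m)^(m*t), PV):
  t = 0.5000: CF_t = 2.400000, DF = 0.976562, PV = 2.343750
  t = 1.0000: CF_t = 2.400000, DF = 0.953674, PV = 2.288818
  t = 1.5000: CF_t = 2.400000, DF = 0.931323, PV = 2.235174
  t = 2.0000: CF_t = 2.400000, DF = 0.909495, PV = 2.182787
  t = 2.5000: CF_t = 2.400000, DF = 0.888178, PV = 2.131628
  t = 3.0000: CF_t = 2.400000, DF = 0.867362, PV = 2.081668
  t = 3.5000: CF_t = 2.400000, DF = 0.847033, PV = 2.032879
  t = 4.0000: CF_t = 2.400000, DF = 0.827181, PV = 1.985233
  t = 4.5000: CF_t = 2.400000, DF = 0.807794, PV = 1.938705
  t = 5.0000: CF_t = 102.400000, DF = 0.788861, PV = 80.779357
Price P = sum_t PV_t = 100.000000
Convexity numerator sum_t t*(t + 1/m) * CF_t / (1+y/m)^(m*t + 2):
  t = 0.5000: term = 1.117587
  t = 1.0000: term = 3.274181
  t = 1.5000: term = 6.394885
  t = 2.0000: term = 10.408341
  t = 2.5000: term = 15.246593
  t = 3.0000: term = 20.844951
  t = 3.5000: term = 27.141864
  t = 4.0000: term = 34.078791
  t = 4.5000: term = 41.600087
  t = 5.0000: term = 2118.522939
Convexity = (1/P) * sum = 2278.630219 / 100.000000 = 22.786302


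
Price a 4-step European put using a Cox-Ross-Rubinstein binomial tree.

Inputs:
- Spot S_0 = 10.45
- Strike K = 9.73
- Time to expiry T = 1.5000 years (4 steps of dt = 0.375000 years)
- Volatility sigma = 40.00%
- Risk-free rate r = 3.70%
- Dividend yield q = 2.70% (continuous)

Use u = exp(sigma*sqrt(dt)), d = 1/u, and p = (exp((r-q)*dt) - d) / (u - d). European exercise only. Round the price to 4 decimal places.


dt = T/N = 0.375000
u = exp(sigma*sqrt(dt)) = 1.277556; d = 1/u = 0.782744
p = (exp((r-q)*dt) - d) / (u - d) = 0.446660
Discount per step: exp(-r*dt) = 0.986221
Stock lattice S(k, i) with i counting down-moves:
  k=0: S(0,0) = 10.4500
  k=1: S(1,0) = 13.3505; S(1,1) = 8.1797
  k=2: S(2,0) = 17.0560; S(2,1) = 10.4500; S(2,2) = 6.4026
  k=3: S(3,0) = 21.7900; S(3,1) = 13.3505; S(3,2) = 8.1797; S(3,3) = 5.0116
  k=4: S(4,0) = 27.8379; S(4,1) = 17.0560; S(4,2) = 10.4500; S(4,3) = 6.4026; S(4,4) = 3.9228
Terminal payoffs V(N, i) = max(K - S_T, 0):
  V(4,0) = 0.000000; V(4,1) = 0.000000; V(4,2) = 0.000000; V(4,3) = 3.327401; V(4,4) = 5.807198
Backward induction: V(k, i) = exp(-r*dt) * [p * V(k+1, i) + (1-p) * V(k+1, i+1)].
  V(3,0) = exp(-r*dt) * [p*0.000000 + (1-p)*0.000000] = 0.000000
  V(3,1) = exp(-r*dt) * [p*0.000000 + (1-p)*0.000000] = 0.000000
  V(3,2) = exp(-r*dt) * [p*0.000000 + (1-p)*3.327401] = 1.815814
  V(3,3) = exp(-r*dt) * [p*3.327401 + (1-p)*5.807198] = 4.634816
  V(2,0) = exp(-r*dt) * [p*0.000000 + (1-p)*0.000000] = 0.000000
  V(2,1) = exp(-r*dt) * [p*0.000000 + (1-p)*1.815814] = 0.990918
  V(2,2) = exp(-r*dt) * [p*1.815814 + (1-p)*4.634816] = 3.329166
  V(1,0) = exp(-r*dt) * [p*0.000000 + (1-p)*0.990918] = 0.540759
  V(1,1) = exp(-r*dt) * [p*0.990918 + (1-p)*3.329166] = 2.253282
  V(0,0) = exp(-r*dt) * [p*0.540759 + (1-p)*2.253282] = 1.467858

Answer: Price = V(0,0) = 1.4679


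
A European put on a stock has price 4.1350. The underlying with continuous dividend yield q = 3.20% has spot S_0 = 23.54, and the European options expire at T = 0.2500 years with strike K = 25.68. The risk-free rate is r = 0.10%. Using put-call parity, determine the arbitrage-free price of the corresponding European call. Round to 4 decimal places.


Answer: Call price = 1.8139

Derivation:
Put-call parity: C - P = S_0 * exp(-qT) - K * exp(-rT).
S_0 * exp(-qT) = 23.5400 * 0.99203191 = 23.35243128
K * exp(-rT) = 25.6800 * 0.99975003 = 25.67358080
C = P + S*exp(-qT) - K*exp(-rT)
C = 4.1350 + 23.35243128 - 25.67358080 = 1.8139


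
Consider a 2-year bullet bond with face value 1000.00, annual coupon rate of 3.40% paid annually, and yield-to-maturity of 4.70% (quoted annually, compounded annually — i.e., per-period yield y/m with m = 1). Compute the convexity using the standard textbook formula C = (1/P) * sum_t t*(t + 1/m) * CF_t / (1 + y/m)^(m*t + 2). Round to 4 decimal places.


Answer: Convexity = 5.3520

Derivation:
Coupon per period c = face * coupon_rate / m = 34.000000
Periods per year m = 1; per-period yield y/m = 0.047000
Number of cashflows N = 2
Cashflows (t years, CF_t, discount factor 1/(1+y/m)^(m*t), PV):
  t = 1.0000: CF_t = 34.000000, DF = 0.955110, PV = 32.473734
  t = 2.0000: CF_t = 1034.000000, DF = 0.912235, PV = 943.250785
Price P = sum_t PV_t = 975.724520
Convexity numerator sum_t t*(t + 1/m) * CF_t / (1+y/m)^(m*t + 2):
  t = 1.0000: term = 59.247341
  t = 2.0000: term = 5162.797159
Convexity = (1/P) * sum = 5222.044501 / 975.724520 = 5.351966


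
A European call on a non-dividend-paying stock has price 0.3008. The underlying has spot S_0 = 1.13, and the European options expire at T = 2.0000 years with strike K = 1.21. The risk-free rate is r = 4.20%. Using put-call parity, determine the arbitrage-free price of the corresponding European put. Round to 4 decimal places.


Put-call parity: C - P = S_0 * exp(-qT) - K * exp(-rT).
S_0 * exp(-qT) = 1.1300 * 1.00000000 = 1.13000000
K * exp(-rT) = 1.2100 * 0.91943126 = 1.11251182
P = C - S*exp(-qT) + K*exp(-rT)
P = 0.3008 - 1.13000000 + 1.11251182 = 0.2833

Answer: Put price = 0.2833


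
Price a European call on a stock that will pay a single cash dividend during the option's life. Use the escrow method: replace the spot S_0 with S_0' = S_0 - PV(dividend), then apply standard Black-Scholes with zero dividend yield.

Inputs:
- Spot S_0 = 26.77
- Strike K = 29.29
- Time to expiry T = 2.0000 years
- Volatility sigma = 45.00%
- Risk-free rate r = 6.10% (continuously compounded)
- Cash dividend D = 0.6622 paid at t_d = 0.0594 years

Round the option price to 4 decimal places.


Answer: Price = 6.5883

Derivation:
PV(D) = D * exp(-r * t_d) = 0.6622 * 0.99638316 = 0.65980493
S_0' = S_0 - PV(D) = 26.7700 - 0.65980493 = 26.11019507
d1 = (ln(S_0'/K) + (r + sigma^2/2)*T) / (sigma*sqrt(T)) = 0.32932272
d2 = d1 - sigma*sqrt(T) = -0.30707339
exp(-rT) = 0.88514837
N(d1) = 0.62904411; N(d2) = 0.37939376
C = S_0' * N(d1) - K * exp(-rT) * N(d2) = 26.11019507 * 0.62904411 - 29.2900 * 0.88514837 * 0.37939376 = 6.5883


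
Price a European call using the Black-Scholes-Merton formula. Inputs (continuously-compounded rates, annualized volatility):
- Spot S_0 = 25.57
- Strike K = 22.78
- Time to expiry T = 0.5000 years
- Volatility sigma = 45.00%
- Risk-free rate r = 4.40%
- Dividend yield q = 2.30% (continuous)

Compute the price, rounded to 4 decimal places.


Answer: Price = 4.7332

Derivation:
d1 = (ln(S/K) + (r - q + 0.5*sigma^2) * T) / (sigma * sqrt(T)) = 0.55519457
d2 = d1 - sigma * sqrt(T) = 0.23699652
exp(-rT) = 0.97824024; exp(-qT) = 0.98856587
C = S_0 * exp(-qT) * N(d1) - K * exp(-rT) * N(d2)
N(d1) = 0.71061921; N(d2) = 0.59367026
C = 25.5700 * 0.98856587 * 0.71061921 - 22.7800 * 0.97824024 * 0.59367026 = 4.7332


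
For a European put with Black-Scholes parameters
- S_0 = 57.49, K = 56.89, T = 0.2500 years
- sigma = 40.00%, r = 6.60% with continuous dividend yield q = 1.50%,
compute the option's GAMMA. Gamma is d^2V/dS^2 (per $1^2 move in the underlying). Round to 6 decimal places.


d1 = 0.2162072044; d2 = 0.0162072044
phi(d1) = 0.3897260156; exp(-qT) = 0.9962570225; exp(-rT) = 0.9836353794
Gamma = exp(-qT) * phi(d1) / (S * sigma * sqrt(T)) = 0.9962570225 * 0.3897260156 / (57.4900 * 0.4000 * 0.5000000000) = 0.033768

Answer: Gamma = 0.033768


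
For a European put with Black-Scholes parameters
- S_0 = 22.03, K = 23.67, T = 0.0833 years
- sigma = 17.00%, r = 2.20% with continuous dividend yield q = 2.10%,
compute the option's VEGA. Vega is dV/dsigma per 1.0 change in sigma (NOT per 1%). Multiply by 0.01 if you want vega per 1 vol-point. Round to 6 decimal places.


d1 = -1.4372024782; d2 = -1.4862674351
phi(d1) = 0.1420304206; exp(-qT) = 0.9982522291; exp(-rT) = 0.9981690782
Vega = S * exp(-qT) * phi(d1) * sqrt(T) = 22.0300 * 0.9982522291 * 0.1420304206 * 0.2886173938 = 0.901485

Answer: Vega = 0.901485


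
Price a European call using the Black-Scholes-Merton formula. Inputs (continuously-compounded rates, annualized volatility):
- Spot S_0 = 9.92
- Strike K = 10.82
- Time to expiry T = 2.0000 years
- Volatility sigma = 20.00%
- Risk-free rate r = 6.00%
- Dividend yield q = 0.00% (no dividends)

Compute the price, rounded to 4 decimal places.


d1 = (ln(S/K) + (r - q + 0.5*sigma^2) * T) / (sigma * sqrt(T)) = 0.25864781
d2 = d1 - sigma * sqrt(T) = -0.02419490
exp(-rT) = 0.88692044; exp(-qT) = 1.00000000
C = S_0 * exp(-qT) * N(d1) - K * exp(-rT) * N(d2)
N(d1) = 0.60204650; N(d2) = 0.49034857
C = 9.9200 * 1.00000000 * 0.60204650 - 10.8200 * 0.88692044 * 0.49034857 = 1.2667

Answer: Price = 1.2667


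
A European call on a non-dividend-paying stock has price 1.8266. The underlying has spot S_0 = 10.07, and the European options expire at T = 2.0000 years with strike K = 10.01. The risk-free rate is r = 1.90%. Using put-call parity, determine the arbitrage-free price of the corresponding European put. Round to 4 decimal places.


Answer: Put price = 1.3934

Derivation:
Put-call parity: C - P = S_0 * exp(-qT) - K * exp(-rT).
S_0 * exp(-qT) = 10.0700 * 1.00000000 = 10.07000000
K * exp(-rT) = 10.0100 * 0.96271294 = 9.63675654
P = C - S*exp(-qT) + K*exp(-rT)
P = 1.8266 - 10.07000000 + 9.63675654 = 1.3934


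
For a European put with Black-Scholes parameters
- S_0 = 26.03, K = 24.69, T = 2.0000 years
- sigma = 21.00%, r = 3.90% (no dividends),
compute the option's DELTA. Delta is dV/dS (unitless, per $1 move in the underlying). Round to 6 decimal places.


Answer: Delta = -0.277900

Derivation:
d1 = 0.5890920590; d2 = 0.2921072109
phi(d1) = 0.3353926781; exp(-qT) = 1.0000000000; exp(-rT) = 0.9249644265
N(-d1) = 0.2778997601
Delta = -exp(-qT) * N(-d1) = -1.0000000000 * 0.2778997601 = -0.277900
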